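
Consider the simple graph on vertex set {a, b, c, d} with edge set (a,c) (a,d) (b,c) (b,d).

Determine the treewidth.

A width-2 tree decomposition is:
Bags: B1 = {b, c, d}  B2 = {a, c, d}
Tree: B1–B2
Every bag has size at most 3, so the width is 3 − 1 = 2 and tw(G) ≤ 2. The edges c–b–d–a–c form a cycle, so G is not a tree and its treewidth is at least 2. Therefore the treewidth is 2.

2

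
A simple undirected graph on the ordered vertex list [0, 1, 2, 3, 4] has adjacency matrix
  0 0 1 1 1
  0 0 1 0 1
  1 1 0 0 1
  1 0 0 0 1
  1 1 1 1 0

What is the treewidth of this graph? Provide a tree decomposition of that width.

Each bag holds 3 vertices, so the decomposition has width 2, which upper-bounds the treewidth. For the lower bound, the 3 vertices {0, 2, 4} are pairwise adjacent, and any tree decomposition puts a clique entirely inside one bag — forcing width ≥ 2. Therefore the treewidth is 2.

Treewidth 2.
One optimal decomposition is:
Bags: B1 = {0, 2, 4}  B2 = {1, 2, 4}  B3 = {0, 3, 4}
Tree: B1–B2, B1–B3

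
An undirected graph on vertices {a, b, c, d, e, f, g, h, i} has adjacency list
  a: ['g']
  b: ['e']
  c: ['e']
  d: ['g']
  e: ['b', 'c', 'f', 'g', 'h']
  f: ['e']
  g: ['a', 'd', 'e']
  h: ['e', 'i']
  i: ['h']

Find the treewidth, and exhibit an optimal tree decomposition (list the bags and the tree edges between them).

Each bag holds 2 vertices, so the decomposition has width 1, which upper-bounds the treewidth. G has an edge, so its treewidth is at least 1. The upper and lower bounds meet at 1, so that is the treewidth.

Treewidth 1.
Bags: B1 = {b, e}  B2 = {e, g}  B3 = {e, f}  B4 = {d, g}  B5 = {e, h}  B6 = {h, i}  B7 = {a, g}  B8 = {c, e}
Tree: B1–B2, B2–B3, B2–B4, B1–B5, B5–B6, B4–B7, B5–B8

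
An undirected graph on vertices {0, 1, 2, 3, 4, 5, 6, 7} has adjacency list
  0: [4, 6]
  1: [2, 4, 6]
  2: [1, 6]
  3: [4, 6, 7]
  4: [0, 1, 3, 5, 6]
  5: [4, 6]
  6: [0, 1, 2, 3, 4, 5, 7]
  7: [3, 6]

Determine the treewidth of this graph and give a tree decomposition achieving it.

The largest bag has 3 vertices, giving width 2; this decomposition certifies tw(G) ≤ 2. On the other hand G contains the 3-clique {1, 2, 6}. A clique must lie in a single bag of any decomposition, so no decomposition can have width below 2. Therefore the treewidth is 2.

Treewidth 2.
One such decomposition:
Bags: B1 = {4, 5, 6}  B2 = {3, 4, 6}  B3 = {1, 4, 6}  B4 = {1, 2, 6}  B5 = {0, 4, 6}  B6 = {3, 6, 7}
Tree: B1–B2, B2–B3, B3–B4, B3–B5, B2–B6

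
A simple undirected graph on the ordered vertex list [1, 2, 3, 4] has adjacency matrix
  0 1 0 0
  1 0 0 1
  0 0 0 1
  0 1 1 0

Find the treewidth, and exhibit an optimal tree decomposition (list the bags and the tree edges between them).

Every bag has size at most 2, so the width is 2 − 1 = 1 and tw(G) ≤ 1. Any graph with an edge has treewidth ≥ 1, and G has the edge 1–2. Combining the bounds, tw(G) = 1.

Treewidth 1.
Bags: B1 = {1, 2}  B2 = {2, 4}  B3 = {3, 4}
Tree: B1–B2, B2–B3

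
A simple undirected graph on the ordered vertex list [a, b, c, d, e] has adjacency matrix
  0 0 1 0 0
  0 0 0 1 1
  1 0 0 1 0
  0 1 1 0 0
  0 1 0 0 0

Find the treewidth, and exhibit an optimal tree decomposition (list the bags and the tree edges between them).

Every bag has size at most 2, so the width is 2 − 1 = 1 and tw(G) ≤ 1. Any graph with an edge has treewidth ≥ 1, and G has the edge a–c. Therefore the treewidth is 1.

Treewidth 1.
One optimal decomposition is:
Bags: B1 = {a, c}  B2 = {c, d}  B3 = {b, d}  B4 = {b, e}
Tree: B1–B2, B2–B3, B3–B4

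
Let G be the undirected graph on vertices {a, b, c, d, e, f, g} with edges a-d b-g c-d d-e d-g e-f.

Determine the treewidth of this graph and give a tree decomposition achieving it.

Treewidth 1.
Bags: B1 = {d, e}  B2 = {e, f}  B3 = {c, d}  B4 = {d, g}  B5 = {b, g}  B6 = {a, d}
Tree: B1–B2, B1–B3, B3–B4, B4–B5, B4–B6

The largest bag has 2 vertices, giving width 1; this decomposition certifies tw(G) ≤ 1. Any graph with an edge has treewidth ≥ 1, and G has the edge e–d. Therefore the treewidth is 1.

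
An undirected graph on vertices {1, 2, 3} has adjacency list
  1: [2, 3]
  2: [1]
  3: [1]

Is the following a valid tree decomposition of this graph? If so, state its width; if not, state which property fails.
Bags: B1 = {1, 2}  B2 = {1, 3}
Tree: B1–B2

Yes; width 1.

Vertex coverage: the bags together contain {1, 2, 3}, the full vertex set. Edge coverage: each edge of G has both endpoints in at least one bag. Running intersection: for every vertex, the bags containing it form a connected subtree. All three properties hold, so this is a valid tree decomposition of width max|bag| − 1 = 1, and hence tw(G) ≤ 1.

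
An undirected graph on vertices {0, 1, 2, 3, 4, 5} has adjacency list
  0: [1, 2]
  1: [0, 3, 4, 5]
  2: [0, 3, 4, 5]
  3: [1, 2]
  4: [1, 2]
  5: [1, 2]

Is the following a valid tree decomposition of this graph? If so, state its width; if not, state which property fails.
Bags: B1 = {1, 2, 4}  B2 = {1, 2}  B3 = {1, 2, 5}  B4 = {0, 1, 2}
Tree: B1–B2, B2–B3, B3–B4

A tree decomposition must satisfy three properties: every vertex lies in some bag; for every edge, both endpoints lie together in some bag; and for every vertex, the bags containing it form a connected subtree. Here vertex 3 appears in no bag, so the decomposition is invalid.

No — vertex 3 appears in no bag.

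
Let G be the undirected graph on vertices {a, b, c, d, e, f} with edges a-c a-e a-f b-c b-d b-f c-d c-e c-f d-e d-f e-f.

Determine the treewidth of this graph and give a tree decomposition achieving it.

Each bag holds 4 vertices, so the decomposition has width 3, which upper-bounds the treewidth. For the lower bound, the 4 vertices {c, d, e, f} are pairwise adjacent, and any tree decomposition puts a clique entirely inside one bag — forcing width ≥ 3. Therefore the treewidth is 3.

Treewidth 3.
One such decomposition:
Bags: B1 = {c, d, e, f}  B2 = {b, c, d, f}  B3 = {a, c, e, f}
Tree: B1–B2, B1–B3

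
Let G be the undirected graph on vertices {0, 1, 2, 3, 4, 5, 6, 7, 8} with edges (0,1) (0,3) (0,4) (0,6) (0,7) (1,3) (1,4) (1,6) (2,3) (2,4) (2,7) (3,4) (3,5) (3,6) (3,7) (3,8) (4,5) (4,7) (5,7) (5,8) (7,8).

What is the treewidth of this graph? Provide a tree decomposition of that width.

Treewidth 3.
Bags: B1 = {3, 4, 5, 7}  B2 = {0, 3, 4, 7}  B3 = {2, 3, 4, 7}  B4 = {0, 1, 3, 4}  B5 = {3, 5, 7, 8}  B6 = {0, 1, 3, 6}
Tree: B1–B2, B2–B3, B2–B4, B1–B5, B4–B6

Every bag has size at most 4, so the width is 4 − 1 = 3 and tw(G) ≤ 3. On the other hand G contains the 4-clique {3, 5, 7, 8}. A clique must lie in a single bag of any decomposition, so no decomposition can have width below 3. The upper and lower bounds meet at 3, so that is the treewidth.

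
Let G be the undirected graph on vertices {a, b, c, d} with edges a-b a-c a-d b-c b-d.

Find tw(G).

A width-2 tree decomposition is:
Bags: B1 = {a, b, d}  B2 = {a, b, c}
Tree: B1–B2
Every bag has size at most 3, so the width is 3 − 1 = 2 and tw(G) ≤ 2. For the lower bound, the 3 vertices {a, b, d} are pairwise adjacent, and any tree decomposition puts a clique entirely inside one bag — forcing width ≥ 2. Therefore the treewidth is 2.

2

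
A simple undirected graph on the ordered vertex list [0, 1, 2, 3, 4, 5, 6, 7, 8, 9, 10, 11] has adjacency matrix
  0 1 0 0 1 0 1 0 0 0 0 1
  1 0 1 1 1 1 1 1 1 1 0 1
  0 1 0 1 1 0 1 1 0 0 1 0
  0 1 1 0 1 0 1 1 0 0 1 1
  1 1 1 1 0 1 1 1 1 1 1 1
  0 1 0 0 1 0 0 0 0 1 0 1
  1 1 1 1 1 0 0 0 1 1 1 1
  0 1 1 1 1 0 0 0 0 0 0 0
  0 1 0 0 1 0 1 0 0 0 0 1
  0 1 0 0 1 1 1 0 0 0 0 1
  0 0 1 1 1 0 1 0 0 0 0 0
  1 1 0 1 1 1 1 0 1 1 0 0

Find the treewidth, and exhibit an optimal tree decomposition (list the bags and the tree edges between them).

The largest bag has 5 vertices, giving width 4; this decomposition certifies tw(G) ≤ 4. On the other hand G contains the 5-clique {1, 4, 5, 9, 11}. A clique must lie in a single bag of any decomposition, so no decomposition can have width below 4. The upper and lower bounds meet at 4, so that is the treewidth.

Treewidth 4.
One such decomposition:
Bags: B1 = {1, 4, 6, 9, 11}  B2 = {1, 3, 4, 6, 11}  B3 = {1, 2, 3, 4, 6}  B4 = {1, 4, 5, 9, 11}  B5 = {1, 2, 3, 4, 7}  B6 = {0, 1, 4, 6, 11}  B7 = {1, 4, 6, 8, 11}  B8 = {2, 3, 4, 6, 10}
Tree: B1–B2, B2–B3, B1–B4, B3–B5, B2–B6, B1–B7, B3–B8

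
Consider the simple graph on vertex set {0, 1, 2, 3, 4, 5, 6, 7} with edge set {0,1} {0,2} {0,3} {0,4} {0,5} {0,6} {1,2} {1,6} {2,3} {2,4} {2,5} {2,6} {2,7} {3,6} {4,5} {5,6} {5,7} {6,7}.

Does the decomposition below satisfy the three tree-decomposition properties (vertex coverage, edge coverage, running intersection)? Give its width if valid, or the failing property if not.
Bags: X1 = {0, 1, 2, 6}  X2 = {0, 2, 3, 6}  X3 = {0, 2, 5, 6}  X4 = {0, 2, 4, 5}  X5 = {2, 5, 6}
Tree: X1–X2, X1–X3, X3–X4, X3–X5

A tree decomposition must satisfy three properties: every vertex lies in some bag; for every edge, both endpoints lie together in some bag; and for every vertex, the bags containing it form a connected subtree. Here vertex 7 appears in no bag, so the decomposition is invalid.

No — vertex 7 appears in no bag.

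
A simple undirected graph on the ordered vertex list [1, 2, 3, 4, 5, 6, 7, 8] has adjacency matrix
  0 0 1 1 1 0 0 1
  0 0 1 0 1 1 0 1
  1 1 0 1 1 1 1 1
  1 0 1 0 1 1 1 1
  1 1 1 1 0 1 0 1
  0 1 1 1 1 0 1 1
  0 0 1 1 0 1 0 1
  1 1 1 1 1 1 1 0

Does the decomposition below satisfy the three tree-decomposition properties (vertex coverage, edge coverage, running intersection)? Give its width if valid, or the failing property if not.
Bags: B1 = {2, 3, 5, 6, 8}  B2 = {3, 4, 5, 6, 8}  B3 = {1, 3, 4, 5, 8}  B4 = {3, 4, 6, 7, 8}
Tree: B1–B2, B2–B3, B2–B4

Yes; width 4.

Checking the three conditions: (i) the bags cover all of {1, 2, 3, 4, 5, 6, 7, 8}; (ii) for each edge, some bag contains both endpoints; (iii) the bags containing any fixed vertex form a subtree. All hold, so the decomposition is valid with width 5 − 1 = 4.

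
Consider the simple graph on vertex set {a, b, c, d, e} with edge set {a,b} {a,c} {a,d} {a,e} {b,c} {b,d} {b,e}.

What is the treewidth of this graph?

A width-2 tree decomposition is:
Bags: B1 = {a, b, c}  B2 = {a, b, d}  B3 = {a, b, e}
Tree: B1–B2, B2–B3
The largest bag has 3 vertices, giving width 2; this decomposition certifies tw(G) ≤ 2. Conversely, {a, b, d} is a clique of size 3, and the vertices of any clique must share a bag in every tree decomposition; so some bag has ≥ 3 vertices and tw(G) ≥ 2. Therefore the treewidth is 2.

2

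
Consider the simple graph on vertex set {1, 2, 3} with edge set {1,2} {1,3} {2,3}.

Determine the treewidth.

A width-2 tree decomposition is:
Bags: B1 = {1, 2, 3}
Tree: (single bag)
A single bag containing all 3 vertices is trivially a valid decomposition of width 2. For the lower bound, the 3 vertices {1, 2, 3} are pairwise adjacent, and any tree decomposition puts a clique entirely inside one bag — forcing width ≥ 2. Therefore the treewidth is 2.

2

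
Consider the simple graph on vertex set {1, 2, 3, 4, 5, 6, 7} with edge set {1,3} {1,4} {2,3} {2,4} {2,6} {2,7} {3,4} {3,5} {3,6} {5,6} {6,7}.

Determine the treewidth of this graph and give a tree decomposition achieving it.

Treewidth 2.
One such decomposition:
Bags: B1 = {3, 5, 6}  B2 = {2, 3, 6}  B3 = {2, 3, 4}  B4 = {1, 3, 4}  B5 = {2, 6, 7}
Tree: B1–B2, B2–B3, B3–B4, B2–B5

Every bag has size at most 3, so the width is 3 − 1 = 2 and tw(G) ≤ 2. For the lower bound, the 3 vertices {1, 3, 4} are pairwise adjacent, and any tree decomposition puts a clique entirely inside one bag — forcing width ≥ 2. The upper and lower bounds meet at 2, so that is the treewidth.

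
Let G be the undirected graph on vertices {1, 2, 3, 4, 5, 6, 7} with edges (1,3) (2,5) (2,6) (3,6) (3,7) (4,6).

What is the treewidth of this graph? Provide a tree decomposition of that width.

Treewidth 1.
One optimal decomposition is:
Bags: B1 = {3, 6}  B2 = {2, 6}  B3 = {2, 5}  B4 = {3, 7}  B5 = {1, 3}  B6 = {4, 6}
Tree: B1–B2, B2–B3, B1–B4, B4–B5, B2–B6

Every bag has size at most 2, so the width is 2 − 1 = 1 and tw(G) ≤ 1. Any graph with an edge has treewidth ≥ 1, and G has the edge 3–6. Combining the bounds, tw(G) = 1.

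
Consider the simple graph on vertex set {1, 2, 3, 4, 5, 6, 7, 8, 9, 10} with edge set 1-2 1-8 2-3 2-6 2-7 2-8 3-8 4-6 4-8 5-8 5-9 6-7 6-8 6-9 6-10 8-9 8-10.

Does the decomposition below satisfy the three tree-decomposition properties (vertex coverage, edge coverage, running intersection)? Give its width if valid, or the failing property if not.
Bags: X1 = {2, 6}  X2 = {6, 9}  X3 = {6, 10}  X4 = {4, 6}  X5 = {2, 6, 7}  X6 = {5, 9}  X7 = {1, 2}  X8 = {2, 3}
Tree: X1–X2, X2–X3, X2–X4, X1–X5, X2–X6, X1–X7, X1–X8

No — vertex 8 appears in no bag.

A tree decomposition must satisfy three properties: every vertex lies in some bag; for every edge, both endpoints lie together in some bag; and for every vertex, the bags containing it form a connected subtree. Here vertex 8 appears in no bag, so the decomposition is invalid.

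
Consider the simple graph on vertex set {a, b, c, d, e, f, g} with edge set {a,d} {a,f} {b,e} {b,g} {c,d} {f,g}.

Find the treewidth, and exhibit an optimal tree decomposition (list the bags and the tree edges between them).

Treewidth 1.
One optimal decomposition is:
Bags: B1 = {c, d}  B2 = {a, d}  B3 = {a, f}  B4 = {f, g}  B5 = {b, g}  B6 = {b, e}
Tree: B1–B2, B2–B3, B3–B4, B4–B5, B5–B6

Every bag has size at most 2, so the width is 2 − 1 = 1 and tw(G) ≤ 1. G has an edge, so its treewidth is at least 1. The upper and lower bounds meet at 1, so that is the treewidth.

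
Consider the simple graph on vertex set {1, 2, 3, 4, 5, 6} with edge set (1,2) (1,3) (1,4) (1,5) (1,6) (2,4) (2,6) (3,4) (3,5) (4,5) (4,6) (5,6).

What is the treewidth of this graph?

A width-3 tree decomposition is:
Bags: B1 = {1, 3, 4, 5}  B2 = {1, 4, 5, 6}  B3 = {1, 2, 4, 6}
Tree: B1–B2, B2–B3
The largest bag has 4 vertices, giving width 3; this decomposition certifies tw(G) ≤ 3. Conversely, {1, 2, 4, 6} is a clique of size 4, and the vertices of any clique must share a bag in every tree decomposition; so some bag has ≥ 4 vertices and tw(G) ≥ 3. Hence tw(G) = 3 exactly.

3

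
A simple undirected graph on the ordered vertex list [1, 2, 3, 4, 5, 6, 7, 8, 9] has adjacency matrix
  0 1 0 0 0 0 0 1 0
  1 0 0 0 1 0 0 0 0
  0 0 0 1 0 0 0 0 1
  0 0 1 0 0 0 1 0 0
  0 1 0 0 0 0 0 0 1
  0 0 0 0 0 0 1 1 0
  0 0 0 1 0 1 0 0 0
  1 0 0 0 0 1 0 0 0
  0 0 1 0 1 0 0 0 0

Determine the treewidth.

A width-2 tree decomposition is:
Bags: B1 = {3, 5, 9}  B2 = {3, 4, 5}  B3 = {4, 5, 7}  B4 = {5, 6, 7}  B5 = {5, 6, 8}  B6 = {1, 5, 8}  B7 = {1, 2, 5}
Tree: B1–B2, B2–B3, B3–B4, B4–B5, B5–B6, B6–B7
Every bag has size at most 3, so the width is 3 − 1 = 2 and tw(G) ≤ 2. Since 5–9–3–4–7–6–8–1–2–5 is a cycle in G, G is not acyclic. Forests are exactly the graphs of treewidth ≤ 1, so tw(G) ≥ 2. Combining the bounds, tw(G) = 2.

2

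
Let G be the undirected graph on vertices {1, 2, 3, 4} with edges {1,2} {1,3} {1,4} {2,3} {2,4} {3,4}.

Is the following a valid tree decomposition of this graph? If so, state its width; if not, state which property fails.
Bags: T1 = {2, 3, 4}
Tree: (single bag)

No — vertex 1 appears in no bag.

A tree decomposition must satisfy three properties: every vertex lies in some bag; for every edge, both endpoints lie together in some bag; and for every vertex, the bags containing it form a connected subtree. Here vertex 1 appears in no bag, so the decomposition is invalid.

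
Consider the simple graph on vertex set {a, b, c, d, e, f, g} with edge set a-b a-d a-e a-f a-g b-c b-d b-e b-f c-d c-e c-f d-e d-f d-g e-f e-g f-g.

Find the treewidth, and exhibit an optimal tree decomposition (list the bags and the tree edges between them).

Treewidth 4.
Bags: B1 = {b, c, d, e, f}  B2 = {a, b, d, e, f}  B3 = {a, d, e, f, g}
Tree: B1–B2, B2–B3

Each bag holds 5 vertices, so the decomposition has width 4, which upper-bounds the treewidth. Conversely, {b, c, d, e, f} is a clique of size 5, and the vertices of any clique must share a bag in every tree decomposition; so some bag has ≥ 5 vertices and tw(G) ≥ 4. Hence tw(G) = 4 exactly.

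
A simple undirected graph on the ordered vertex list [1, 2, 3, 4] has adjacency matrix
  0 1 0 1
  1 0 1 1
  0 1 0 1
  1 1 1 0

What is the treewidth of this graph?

2

A width-2 tree decomposition is:
Bags: B1 = {2, 3, 4}  B2 = {1, 2, 4}
Tree: B1–B2
Every bag has size at most 3, so the width is 3 − 1 = 2 and tw(G) ≤ 2. For the lower bound, the 3 vertices {1, 2, 4} are pairwise adjacent, and any tree decomposition puts a clique entirely inside one bag — forcing width ≥ 2. Combining the bounds, tw(G) = 2.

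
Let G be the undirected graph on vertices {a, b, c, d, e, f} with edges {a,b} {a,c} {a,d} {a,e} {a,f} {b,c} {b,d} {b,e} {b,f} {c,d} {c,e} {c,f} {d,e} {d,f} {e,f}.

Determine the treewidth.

A width-5 tree decomposition is:
Bags: B1 = {a, b, c, d, e, f}
Tree: (single bag)
A single bag containing all 6 vertices is trivially a valid decomposition of width 5. For the lower bound, the 6 vertices {a, b, c, d, e, f} are pairwise adjacent, and any tree decomposition puts a clique entirely inside one bag — forcing width ≥ 5. The upper and lower bounds meet at 5, so that is the treewidth.

5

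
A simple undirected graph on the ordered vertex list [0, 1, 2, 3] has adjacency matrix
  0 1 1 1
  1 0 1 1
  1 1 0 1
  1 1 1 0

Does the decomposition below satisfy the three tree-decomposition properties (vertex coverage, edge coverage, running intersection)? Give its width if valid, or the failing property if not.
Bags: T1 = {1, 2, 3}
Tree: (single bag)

No — vertex 0 appears in no bag.

A tree decomposition must satisfy three properties: every vertex lies in some bag; for every edge, both endpoints lie together in some bag; and for every vertex, the bags containing it form a connected subtree. Here vertex 0 appears in no bag, so the decomposition is invalid.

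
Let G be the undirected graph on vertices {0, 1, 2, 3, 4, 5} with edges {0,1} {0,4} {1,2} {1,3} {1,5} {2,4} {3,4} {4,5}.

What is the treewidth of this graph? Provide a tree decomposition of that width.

Treewidth 2.
One optimal decomposition is:
Bags: B1 = {1, 3, 4}  B2 = {0, 1, 4}  B3 = {1, 4, 5}  B4 = {1, 2, 4}
Tree: B1–B2, B2–B3, B3–B4

Each bag holds 3 vertices, so the decomposition has width 2, which upper-bounds the treewidth. The edges 4–3–1–0–4 form a cycle, so G is not a tree and its treewidth is at least 2. The upper and lower bounds meet at 2, so that is the treewidth.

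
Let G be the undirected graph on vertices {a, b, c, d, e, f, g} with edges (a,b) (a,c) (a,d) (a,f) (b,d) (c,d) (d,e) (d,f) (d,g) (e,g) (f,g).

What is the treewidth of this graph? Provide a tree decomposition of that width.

Treewidth 2.
One optimal decomposition is:
Bags: B1 = {a, d, f}  B2 = {a, c, d}  B3 = {d, f, g}  B4 = {d, e, g}  B5 = {a, b, d}
Tree: B1–B2, B1–B3, B3–B4, B2–B5

Every bag has size at most 3, so the width is 3 − 1 = 2 and tw(G) ≤ 2. On the other hand G contains the 3-clique {d, e, g}. A clique must lie in a single bag of any decomposition, so no decomposition can have width below 2. Combining the bounds, tw(G) = 2.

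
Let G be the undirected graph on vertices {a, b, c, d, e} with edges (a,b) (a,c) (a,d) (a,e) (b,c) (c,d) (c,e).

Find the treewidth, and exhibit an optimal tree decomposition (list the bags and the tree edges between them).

Treewidth 2.
Bags: B1 = {a, c, e}  B2 = {a, b, c}  B3 = {a, c, d}
Tree: B1–B2, B2–B3

The largest bag has 3 vertices, giving width 2; this decomposition certifies tw(G) ≤ 2. On the other hand G contains the 3-clique {a, c, d}. A clique must lie in a single bag of any decomposition, so no decomposition can have width below 2. Combining the bounds, tw(G) = 2.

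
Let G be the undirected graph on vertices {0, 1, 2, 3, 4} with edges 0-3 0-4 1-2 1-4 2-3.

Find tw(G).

2

A width-2 tree decomposition is:
Bags: B1 = {1, 2, 4}  B2 = {2, 3, 4}  B3 = {0, 3, 4}
Tree: B1–B2, B2–B3
The largest bag has 3 vertices, giving width 2; this decomposition certifies tw(G) ≤ 2. For the lower bound, G contains the cycle 4–1–2–3–0–4, so G is not a forest; only forests have treewidth ≤ 1, hence tw(G) ≥ 2. The upper and lower bounds meet at 2, so that is the treewidth.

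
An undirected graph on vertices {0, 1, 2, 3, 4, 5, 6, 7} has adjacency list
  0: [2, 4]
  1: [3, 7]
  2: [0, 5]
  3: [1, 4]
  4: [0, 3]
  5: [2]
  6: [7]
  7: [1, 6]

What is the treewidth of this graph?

A width-1 tree decomposition is:
Bags: B1 = {6, 7}  B2 = {1, 7}  B3 = {1, 3}  B4 = {3, 4}  B5 = {0, 4}  B6 = {0, 2}  B7 = {2, 5}
Tree: B1–B2, B2–B3, B3–B4, B4–B5, B5–B6, B6–B7
Each bag holds 2 vertices, so the decomposition has width 1, which upper-bounds the treewidth. Any graph with an edge has treewidth ≥ 1, and G has the edge 6–7. Combining the bounds, tw(G) = 1.

1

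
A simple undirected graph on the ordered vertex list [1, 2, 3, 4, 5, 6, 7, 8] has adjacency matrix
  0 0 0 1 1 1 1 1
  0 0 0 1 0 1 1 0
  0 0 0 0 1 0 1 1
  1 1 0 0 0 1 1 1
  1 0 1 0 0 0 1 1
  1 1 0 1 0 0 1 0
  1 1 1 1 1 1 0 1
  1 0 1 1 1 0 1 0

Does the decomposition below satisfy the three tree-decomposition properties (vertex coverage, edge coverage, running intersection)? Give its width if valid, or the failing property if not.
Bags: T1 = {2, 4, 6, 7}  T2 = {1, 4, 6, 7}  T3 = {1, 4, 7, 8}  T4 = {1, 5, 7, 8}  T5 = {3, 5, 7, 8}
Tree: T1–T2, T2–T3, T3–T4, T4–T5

Yes; width 3.

Checking the three conditions: (i) the bags cover all of {1, 2, 3, 4, 5, 6, 7, 8}; (ii) for each edge, some bag contains both endpoints; (iii) the bags containing any fixed vertex form a subtree. All hold, so the decomposition is valid with width 4 − 1 = 3.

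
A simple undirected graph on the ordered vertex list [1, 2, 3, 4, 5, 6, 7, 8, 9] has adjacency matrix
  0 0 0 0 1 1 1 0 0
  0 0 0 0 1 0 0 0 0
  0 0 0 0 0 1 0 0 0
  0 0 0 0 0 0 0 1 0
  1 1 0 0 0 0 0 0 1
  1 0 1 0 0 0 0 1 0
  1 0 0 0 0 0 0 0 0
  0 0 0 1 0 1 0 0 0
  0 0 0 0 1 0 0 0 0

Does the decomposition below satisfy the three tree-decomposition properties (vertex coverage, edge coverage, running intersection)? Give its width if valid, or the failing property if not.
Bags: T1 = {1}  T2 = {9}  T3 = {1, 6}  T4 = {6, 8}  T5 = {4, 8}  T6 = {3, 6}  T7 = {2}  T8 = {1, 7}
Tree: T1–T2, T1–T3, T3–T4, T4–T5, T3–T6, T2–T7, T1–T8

A tree decomposition must satisfy three properties: every vertex lies in some bag; for every edge, both endpoints lie together in some bag; and for every vertex, the bags containing it form a connected subtree. Here vertex 5 appears in no bag, so the decomposition is invalid.

No — vertex 5 appears in no bag.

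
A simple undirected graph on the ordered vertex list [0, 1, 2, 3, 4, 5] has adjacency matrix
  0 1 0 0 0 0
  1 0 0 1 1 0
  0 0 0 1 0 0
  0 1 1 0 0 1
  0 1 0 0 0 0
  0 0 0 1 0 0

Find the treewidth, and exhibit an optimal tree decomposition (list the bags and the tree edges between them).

The largest bag has 2 vertices, giving width 1; this decomposition certifies tw(G) ≤ 1. G has an edge, so its treewidth is at least 1. Combining the bounds, tw(G) = 1.

Treewidth 1.
Bags: B1 = {0, 1}  B2 = {1, 3}  B3 = {3, 5}  B4 = {2, 3}  B5 = {1, 4}
Tree: B1–B2, B2–B3, B3–B4, B2–B5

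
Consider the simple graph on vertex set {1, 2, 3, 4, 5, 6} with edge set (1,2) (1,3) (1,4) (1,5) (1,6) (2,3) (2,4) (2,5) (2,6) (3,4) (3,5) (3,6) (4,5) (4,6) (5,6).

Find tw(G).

5

A width-5 tree decomposition is:
Bags: B1 = {1, 2, 3, 4, 5, 6}
Tree: (single bag)
A single bag containing all 6 vertices is trivially a valid decomposition of width 5. For the lower bound, the 6 vertices {1, 2, 3, 4, 5, 6} are pairwise adjacent, and any tree decomposition puts a clique entirely inside one bag — forcing width ≥ 5. Hence tw(G) = 5 exactly.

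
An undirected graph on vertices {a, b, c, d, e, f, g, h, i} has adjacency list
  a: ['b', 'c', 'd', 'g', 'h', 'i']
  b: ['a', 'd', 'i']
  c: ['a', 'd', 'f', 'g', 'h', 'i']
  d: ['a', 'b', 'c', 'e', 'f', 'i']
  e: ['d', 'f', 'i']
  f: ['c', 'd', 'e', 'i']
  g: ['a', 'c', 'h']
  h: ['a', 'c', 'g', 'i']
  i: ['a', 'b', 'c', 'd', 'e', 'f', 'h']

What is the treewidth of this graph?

3

A width-3 tree decomposition is:
Bags: B1 = {c, d, f, i}  B2 = {a, c, d, i}  B3 = {a, b, d, i}  B4 = {d, e, f, i}  B5 = {a, c, h, i}  B6 = {a, c, g, h}
Tree: B1–B2, B2–B3, B1–B4, B2–B5, B5–B6
The largest bag has 4 vertices, giving width 3; this decomposition certifies tw(G) ≤ 3. On the other hand G contains the 4-clique {a, c, g, h}. A clique must lie in a single bag of any decomposition, so no decomposition can have width below 3. The upper and lower bounds meet at 3, so that is the treewidth.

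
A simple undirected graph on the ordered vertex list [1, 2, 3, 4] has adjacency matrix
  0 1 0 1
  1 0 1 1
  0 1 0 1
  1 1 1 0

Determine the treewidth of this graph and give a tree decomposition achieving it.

Every bag has size at most 3, so the width is 3 − 1 = 2 and tw(G) ≤ 2. Conversely, {1, 2, 4} is a clique of size 3, and the vertices of any clique must share a bag in every tree decomposition; so some bag has ≥ 3 vertices and tw(G) ≥ 2. Hence tw(G) = 2 exactly.

Treewidth 2.
One optimal decomposition is:
Bags: B1 = {2, 3, 4}  B2 = {1, 2, 4}
Tree: B1–B2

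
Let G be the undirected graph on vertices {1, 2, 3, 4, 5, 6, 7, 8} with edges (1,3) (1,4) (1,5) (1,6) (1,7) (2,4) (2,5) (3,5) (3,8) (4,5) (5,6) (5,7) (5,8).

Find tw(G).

A width-2 tree decomposition is:
Bags: B1 = {1, 5, 7}  B2 = {1, 5, 6}  B3 = {1, 3, 5}  B4 = {3, 5, 8}  B5 = {1, 4, 5}  B6 = {2, 4, 5}
Tree: B1–B2, B2–B3, B3–B4, B2–B5, B5–B6
The largest bag has 3 vertices, giving width 2; this decomposition certifies tw(G) ≤ 2. Conversely, {3, 5, 8} is a clique of size 3, and the vertices of any clique must share a bag in every tree decomposition; so some bag has ≥ 3 vertices and tw(G) ≥ 2. Therefore the treewidth is 2.

2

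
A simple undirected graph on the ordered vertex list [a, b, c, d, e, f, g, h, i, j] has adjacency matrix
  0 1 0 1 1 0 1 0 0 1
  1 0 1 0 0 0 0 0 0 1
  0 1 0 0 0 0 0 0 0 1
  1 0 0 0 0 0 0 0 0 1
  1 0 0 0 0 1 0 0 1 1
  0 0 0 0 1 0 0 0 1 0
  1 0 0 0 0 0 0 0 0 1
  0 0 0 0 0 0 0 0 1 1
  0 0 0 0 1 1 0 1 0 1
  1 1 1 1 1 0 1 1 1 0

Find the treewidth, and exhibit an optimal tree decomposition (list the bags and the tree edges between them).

Every bag has size at most 3, so the width is 3 − 1 = 2 and tw(G) ≤ 2. For the lower bound, the 3 vertices {h, i, j} are pairwise adjacent, and any tree decomposition puts a clique entirely inside one bag — forcing width ≥ 2. Therefore the treewidth is 2.

Treewidth 2.
Bags: B1 = {a, b, j}  B2 = {a, d, j}  B3 = {a, e, j}  B4 = {b, c, j}  B5 = {e, i, j}  B6 = {h, i, j}  B7 = {a, g, j}  B8 = {e, f, i}
Tree: B1–B2, B2–B3, B1–B4, B3–B5, B5–B6, B2–B7, B5–B8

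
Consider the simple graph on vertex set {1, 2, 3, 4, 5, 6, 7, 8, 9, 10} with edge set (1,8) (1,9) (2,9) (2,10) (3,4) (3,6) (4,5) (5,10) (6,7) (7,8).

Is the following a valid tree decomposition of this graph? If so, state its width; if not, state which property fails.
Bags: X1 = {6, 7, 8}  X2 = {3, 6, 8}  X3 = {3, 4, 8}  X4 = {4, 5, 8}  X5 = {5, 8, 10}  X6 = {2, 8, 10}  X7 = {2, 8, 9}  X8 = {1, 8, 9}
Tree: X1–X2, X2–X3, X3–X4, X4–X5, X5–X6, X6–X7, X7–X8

Yes; width 2.

Every vertex of G appears in some bag (union = {1, 2, 3, 4, 5, 6, 7, 8, 9, 10}); every edge is covered by a bag; and for each vertex v the set of bags containing v is connected in the bag tree. The decomposition is therefore valid. The largest bag has 3 vertices, so the width is 2.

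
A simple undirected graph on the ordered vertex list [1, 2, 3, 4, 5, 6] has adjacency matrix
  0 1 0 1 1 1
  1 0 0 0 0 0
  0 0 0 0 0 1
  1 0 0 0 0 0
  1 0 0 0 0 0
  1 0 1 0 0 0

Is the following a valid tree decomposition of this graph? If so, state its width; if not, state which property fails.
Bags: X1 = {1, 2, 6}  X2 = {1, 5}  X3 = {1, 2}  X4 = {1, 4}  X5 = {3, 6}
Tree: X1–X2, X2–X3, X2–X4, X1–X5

A tree decomposition must satisfy three properties: every vertex lies in some bag; for every edge, both endpoints lie together in some bag; and for every vertex, the bags containing it form a connected subtree. Here bags containing vertex 2 are not connected in the tree, so the decomposition is invalid.

No — bags containing vertex 2 are not connected in the tree.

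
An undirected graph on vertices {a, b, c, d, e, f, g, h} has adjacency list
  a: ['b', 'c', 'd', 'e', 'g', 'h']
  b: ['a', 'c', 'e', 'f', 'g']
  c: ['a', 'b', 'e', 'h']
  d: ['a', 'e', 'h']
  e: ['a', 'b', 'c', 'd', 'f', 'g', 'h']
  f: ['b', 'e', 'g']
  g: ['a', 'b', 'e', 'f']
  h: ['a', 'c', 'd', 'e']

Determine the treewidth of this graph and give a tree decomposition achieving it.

Treewidth 3.
One optimal decomposition is:
Bags: B1 = {a, b, e, g}  B2 = {a, b, c, e}  B3 = {b, e, f, g}  B4 = {a, c, e, h}  B5 = {a, d, e, h}
Tree: B1–B2, B1–B3, B2–B4, B4–B5

The largest bag has 4 vertices, giving width 3; this decomposition certifies tw(G) ≤ 3. Conversely, {a, b, e, g} is a clique of size 4, and the vertices of any clique must share a bag in every tree decomposition; so some bag has ≥ 4 vertices and tw(G) ≥ 3. Hence tw(G) = 3 exactly.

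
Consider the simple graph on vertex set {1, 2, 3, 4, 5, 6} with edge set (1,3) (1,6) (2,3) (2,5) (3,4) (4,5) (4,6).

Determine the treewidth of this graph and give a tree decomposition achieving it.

Treewidth 2.
Bags: B1 = {2, 3, 5}  B2 = {3, 4, 5}  B3 = {1, 3, 4}  B4 = {1, 4, 6}
Tree: B1–B2, B2–B3, B3–B4

Each bag holds 3 vertices, so the decomposition has width 2, which upper-bounds the treewidth. For the lower bound, G contains the cycle 2–5–4–3–2, so G is not a forest; only forests have treewidth ≤ 1, hence tw(G) ≥ 2. Combining the bounds, tw(G) = 2.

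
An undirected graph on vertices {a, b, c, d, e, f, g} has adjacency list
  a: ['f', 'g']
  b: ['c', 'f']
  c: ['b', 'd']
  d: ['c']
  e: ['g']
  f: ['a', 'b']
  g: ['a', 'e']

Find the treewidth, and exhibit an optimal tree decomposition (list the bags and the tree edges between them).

Treewidth 1.
One such decomposition:
Bags: B1 = {e, g}  B2 = {a, g}  B3 = {a, f}  B4 = {b, f}  B5 = {b, c}  B6 = {c, d}
Tree: B1–B2, B2–B3, B3–B4, B4–B5, B5–B6

Each bag holds 2 vertices, so the decomposition has width 1, which upper-bounds the treewidth. G has an edge, so its treewidth is at least 1. The upper and lower bounds meet at 1, so that is the treewidth.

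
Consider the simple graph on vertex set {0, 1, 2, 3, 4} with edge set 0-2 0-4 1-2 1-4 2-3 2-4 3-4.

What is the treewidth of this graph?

A width-2 tree decomposition is:
Bags: B1 = {2, 3, 4}  B2 = {1, 2, 4}  B3 = {0, 2, 4}
Tree: B1–B2, B2–B3
Every bag has size at most 3, so the width is 3 − 1 = 2 and tw(G) ≤ 2. On the other hand G contains the 3-clique {0, 2, 4}. A clique must lie in a single bag of any decomposition, so no decomposition can have width below 2. Therefore the treewidth is 2.

2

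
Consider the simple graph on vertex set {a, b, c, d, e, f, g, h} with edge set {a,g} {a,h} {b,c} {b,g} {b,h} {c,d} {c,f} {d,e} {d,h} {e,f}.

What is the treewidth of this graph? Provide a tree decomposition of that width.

The largest bag has 3 vertices, giving width 2; this decomposition certifies tw(G) ≤ 2. Since a–g–b–h–a is a cycle in G, G is not acyclic. Forests are exactly the graphs of treewidth ≤ 1, so tw(G) ≥ 2. Therefore the treewidth is 2.

Treewidth 2.
Bags: B1 = {a, g, h}  B2 = {b, g, h}  B3 = {b, d, h}  B4 = {b, c, d}  B5 = {c, d, e}  B6 = {c, e, f}
Tree: B1–B2, B2–B3, B3–B4, B4–B5, B5–B6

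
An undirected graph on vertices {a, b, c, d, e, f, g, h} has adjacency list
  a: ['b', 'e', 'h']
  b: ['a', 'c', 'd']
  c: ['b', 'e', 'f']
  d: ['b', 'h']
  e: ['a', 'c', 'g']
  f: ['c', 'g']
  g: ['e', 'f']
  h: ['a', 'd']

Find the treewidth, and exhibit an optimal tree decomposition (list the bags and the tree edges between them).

Every bag has size at most 3, so the width is 3 − 1 = 2 and tw(G) ≤ 2. For the lower bound, G contains the cycle h–d–b–a–h, so G is not a forest; only forests have treewidth ≤ 1, hence tw(G) ≥ 2. The upper and lower bounds meet at 2, so that is the treewidth.

Treewidth 2.
Bags: B1 = {a, d, h}  B2 = {a, b, d}  B3 = {a, b, e}  B4 = {b, c, e}  B5 = {c, e, g}  B6 = {c, f, g}
Tree: B1–B2, B2–B3, B3–B4, B4–B5, B5–B6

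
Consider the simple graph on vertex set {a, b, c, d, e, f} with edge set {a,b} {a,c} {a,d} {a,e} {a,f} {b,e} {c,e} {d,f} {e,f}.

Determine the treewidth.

A width-2 tree decomposition is:
Bags: B1 = {a, e, f}  B2 = {a, d, f}  B3 = {a, b, e}  B4 = {a, c, e}
Tree: B1–B2, B1–B3, B3–B4
The largest bag has 3 vertices, giving width 2; this decomposition certifies tw(G) ≤ 2. Conversely, {a, d, f} is a clique of size 3, and the vertices of any clique must share a bag in every tree decomposition; so some bag has ≥ 3 vertices and tw(G) ≥ 2. The upper and lower bounds meet at 2, so that is the treewidth.

2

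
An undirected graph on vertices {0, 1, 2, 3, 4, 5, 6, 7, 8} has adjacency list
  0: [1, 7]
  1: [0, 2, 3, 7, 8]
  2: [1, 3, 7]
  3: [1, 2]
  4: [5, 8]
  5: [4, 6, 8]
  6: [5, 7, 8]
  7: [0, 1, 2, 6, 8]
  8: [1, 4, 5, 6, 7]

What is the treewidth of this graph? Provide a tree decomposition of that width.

Each bag holds 3 vertices, so the decomposition has width 2, which upper-bounds the treewidth. For the lower bound, the 3 vertices {1, 2, 3} are pairwise adjacent, and any tree decomposition puts a clique entirely inside one bag — forcing width ≥ 2. The upper and lower bounds meet at 2, so that is the treewidth.

Treewidth 2.
One such decomposition:
Bags: B1 = {6, 7, 8}  B2 = {1, 7, 8}  B3 = {1, 2, 7}  B4 = {1, 2, 3}  B5 = {0, 1, 7}  B6 = {5, 6, 8}  B7 = {4, 5, 8}
Tree: B1–B2, B2–B3, B3–B4, B2–B5, B1–B6, B6–B7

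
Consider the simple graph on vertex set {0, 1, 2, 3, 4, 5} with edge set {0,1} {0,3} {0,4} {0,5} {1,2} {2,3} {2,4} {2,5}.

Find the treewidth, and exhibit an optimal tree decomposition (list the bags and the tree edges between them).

The largest bag has 3 vertices, giving width 2; this decomposition certifies tw(G) ≤ 2. Since 0–1–2–3–0 is a cycle in G, G is not acyclic. Forests are exactly the graphs of treewidth ≤ 1, so tw(G) ≥ 2. Therefore the treewidth is 2.

Treewidth 2.
One optimal decomposition is:
Bags: B1 = {0, 1, 2}  B2 = {0, 2, 3}  B3 = {0, 2, 5}  B4 = {0, 2, 4}
Tree: B1–B2, B2–B3, B3–B4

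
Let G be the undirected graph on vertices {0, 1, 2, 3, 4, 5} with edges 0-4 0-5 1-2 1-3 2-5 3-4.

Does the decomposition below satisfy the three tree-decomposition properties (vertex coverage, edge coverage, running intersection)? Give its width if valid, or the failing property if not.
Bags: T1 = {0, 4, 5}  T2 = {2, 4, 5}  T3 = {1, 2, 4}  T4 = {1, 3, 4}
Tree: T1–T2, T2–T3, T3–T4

Yes; width 2.

Every vertex of G appears in some bag (union = {0, 1, 2, 3, 4, 5}); every edge is covered by a bag; and for each vertex v the set of bags containing v is connected in the bag tree. The decomposition is therefore valid. The largest bag has 3 vertices, so the width is 2.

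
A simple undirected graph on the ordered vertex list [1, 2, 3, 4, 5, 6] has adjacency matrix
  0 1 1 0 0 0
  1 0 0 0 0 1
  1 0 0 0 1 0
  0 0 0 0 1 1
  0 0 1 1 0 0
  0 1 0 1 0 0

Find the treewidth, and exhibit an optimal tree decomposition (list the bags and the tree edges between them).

Each bag holds 3 vertices, so the decomposition has width 2, which upper-bounds the treewidth. The edges 4–6–2–1–3–5–4 form a cycle, so G is not a tree and its treewidth is at least 2. Combining the bounds, tw(G) = 2.

Treewidth 2.
One optimal decomposition is:
Bags: B1 = {2, 4, 6}  B2 = {1, 2, 4}  B3 = {1, 3, 4}  B4 = {3, 4, 5}
Tree: B1–B2, B2–B3, B3–B4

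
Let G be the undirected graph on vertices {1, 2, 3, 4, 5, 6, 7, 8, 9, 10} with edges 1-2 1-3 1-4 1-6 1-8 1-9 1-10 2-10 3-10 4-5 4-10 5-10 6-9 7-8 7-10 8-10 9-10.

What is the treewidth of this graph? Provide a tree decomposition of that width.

Each bag holds 3 vertices, so the decomposition has width 2, which upper-bounds the treewidth. Conversely, {1, 2, 10} is a clique of size 3, and the vertices of any clique must share a bag in every tree decomposition; so some bag has ≥ 3 vertices and tw(G) ≥ 2. The upper and lower bounds meet at 2, so that is the treewidth.

Treewidth 2.
Bags: B1 = {1, 3, 10}  B2 = {1, 9, 10}  B3 = {1, 6, 9}  B4 = {1, 4, 10}  B5 = {4, 5, 10}  B6 = {1, 8, 10}  B7 = {7, 8, 10}  B8 = {1, 2, 10}
Tree: B1–B2, B2–B3, B1–B4, B4–B5, B2–B6, B6–B7, B1–B8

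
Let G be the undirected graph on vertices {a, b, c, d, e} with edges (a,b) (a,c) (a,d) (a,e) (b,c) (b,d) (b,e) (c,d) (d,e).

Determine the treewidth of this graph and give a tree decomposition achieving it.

Treewidth 3.
One such decomposition:
Bags: B1 = {a, b, d, e}  B2 = {a, b, c, d}
Tree: B1–B2

The largest bag has 4 vertices, giving width 3; this decomposition certifies tw(G) ≤ 3. Conversely, {a, b, d, e} is a clique of size 4, and the vertices of any clique must share a bag in every tree decomposition; so some bag has ≥ 4 vertices and tw(G) ≥ 3. Therefore the treewidth is 3.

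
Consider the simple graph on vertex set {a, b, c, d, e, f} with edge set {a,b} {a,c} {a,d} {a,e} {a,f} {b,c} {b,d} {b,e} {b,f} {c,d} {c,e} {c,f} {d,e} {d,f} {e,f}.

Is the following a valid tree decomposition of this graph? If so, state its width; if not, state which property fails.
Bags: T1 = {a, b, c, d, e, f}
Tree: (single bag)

Yes; width 5.

Every vertex of G appears in some bag (union = {a, b, c, d, e, f}); every edge is covered by a bag; and for each vertex v the set of bags containing v is connected in the bag tree. The decomposition is therefore valid. The largest bag has 6 vertices, so the width is 5.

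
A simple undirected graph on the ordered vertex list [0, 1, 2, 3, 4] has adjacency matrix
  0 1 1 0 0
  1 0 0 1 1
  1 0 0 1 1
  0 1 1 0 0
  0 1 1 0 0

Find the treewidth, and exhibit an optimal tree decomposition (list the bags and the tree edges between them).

Each bag holds 3 vertices, so the decomposition has width 2, which upper-bounds the treewidth. For the lower bound, G contains the cycle 1–0–2–4–1, so G is not a forest; only forests have treewidth ≤ 1, hence tw(G) ≥ 2. The upper and lower bounds meet at 2, so that is the treewidth.

Treewidth 2.
One such decomposition:
Bags: B1 = {0, 1, 2}  B2 = {1, 2, 4}  B3 = {1, 2, 3}
Tree: B1–B2, B2–B3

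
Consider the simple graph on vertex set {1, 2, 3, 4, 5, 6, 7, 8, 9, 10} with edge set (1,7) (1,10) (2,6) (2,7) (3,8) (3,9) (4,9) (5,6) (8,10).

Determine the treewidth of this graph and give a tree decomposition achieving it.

The largest bag has 2 vertices, giving width 1; this decomposition certifies tw(G) ≤ 1. Any graph with an edge has treewidth ≥ 1, and G has the edge 5–6. Combining the bounds, tw(G) = 1.

Treewidth 1.
Bags: B1 = {5, 6}  B2 = {2, 6}  B3 = {2, 7}  B4 = {1, 7}  B5 = {1, 10}  B6 = {8, 10}  B7 = {3, 8}  B8 = {3, 9}  B9 = {4, 9}
Tree: B1–B2, B2–B3, B3–B4, B4–B5, B5–B6, B6–B7, B7–B8, B8–B9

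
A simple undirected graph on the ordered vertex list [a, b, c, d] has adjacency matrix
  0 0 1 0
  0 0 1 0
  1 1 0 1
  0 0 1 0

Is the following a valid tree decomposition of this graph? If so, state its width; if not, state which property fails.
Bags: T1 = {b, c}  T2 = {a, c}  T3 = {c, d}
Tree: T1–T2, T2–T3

Every vertex of G appears in some bag (union = {a, b, c, d}); every edge is covered by a bag; and for each vertex v the set of bags containing v is connected in the bag tree. The decomposition is therefore valid. The largest bag has 2 vertices, so the width is 1.

Yes; width 1.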